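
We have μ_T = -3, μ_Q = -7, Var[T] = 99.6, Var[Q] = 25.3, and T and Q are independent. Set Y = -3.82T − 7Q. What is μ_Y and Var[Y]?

μ_Y = 60.46, Var[Y] = 2693.10304

μ_Y = (-3.82)·μ_T + (-7)·μ_Q = (-3.82)·(-3) + (-7)·(-7) = 60.46.
Var[Y] = a²·Var[T] + b²·Var[Q] + 2ab·Cov[T, Q] with a = -3.82, b = -7.
Independence gives Cov[T, Q] = 0.
= (-3.82)²·99.6 + (-7)²·25.3 + 2·(-3.82)·(-7)·0
= 1453.40304 + 1239.7 + 0 = 2693.10304.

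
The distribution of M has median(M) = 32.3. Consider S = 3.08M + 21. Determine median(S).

median(S) = 120.484

A linear map preserves order up to sign, so median(S) = a·median(M) + b = 3.08·32.3 + 21 = 120.484.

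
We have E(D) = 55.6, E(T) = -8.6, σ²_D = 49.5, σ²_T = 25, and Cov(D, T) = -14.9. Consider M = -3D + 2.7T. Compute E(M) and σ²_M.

E(M) = (-3)·E(D) + 2.7·E(T) = (-3)·55.6 + 2.7·(-8.6) = -190.02.
σ²_M = a²·σ²_D + b²·σ²_T + 2ab·Cov(D, T) with a = -3, b = 2.7.
= (-3)²·49.5 + 2.7²·25 + 2·(-3)·2.7·(-14.9)
= 445.5 + 182.25 + 241.38 = 869.13.

E(M) = -190.02, σ²_M = 869.13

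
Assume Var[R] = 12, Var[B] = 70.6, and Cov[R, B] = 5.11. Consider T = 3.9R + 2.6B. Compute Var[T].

Var[T] = 763.4068

Var[T] = a²·Var[R] + b²·Var[B] + 2ab·Cov[R, B] with a = 3.9, b = 2.6.
= 3.9²·12 + 2.6²·70.6 + 2·3.9·2.6·5.11
= 182.52 + 477.256 + 103.6308 = 763.4068.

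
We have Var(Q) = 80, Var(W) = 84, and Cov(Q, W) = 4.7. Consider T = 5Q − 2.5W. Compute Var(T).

Var(T) = 2407.5

Var(T) = a²·Var(Q) + b²·Var(W) + 2ab·Cov(Q, W) with a = 5, b = -2.5.
= 5²·80 + (-2.5)²·84 + 2·5·(-2.5)·4.7
= 2000 + 525 + (-117.5) = 2407.5.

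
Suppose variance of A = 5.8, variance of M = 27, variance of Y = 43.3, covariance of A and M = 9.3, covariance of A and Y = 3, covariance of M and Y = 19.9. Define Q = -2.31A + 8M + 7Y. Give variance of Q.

variance of Q = 5668.70138

variance of Q = a²·variance of A + b²·variance of M + c²·variance of Y + 2ab·covariance of A and M + 2ac·covariance of A and Y + 2bc·covariance of M and Y, with a = -2.31, b = 8, c = 7.
= 30.94938 + 1728 + 2121.7 + (-343.728) + (-97.02) + 2228.8
= 5668.70138.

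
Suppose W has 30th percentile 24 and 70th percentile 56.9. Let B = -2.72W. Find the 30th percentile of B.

Since a = -2.72 < 0 the transformation is decreasing, reversing order: the 30th percentile of B corresponds to the 70th percentile of W.
So P_{30}(B) = a·P_{70}(W) + b = (-2.72)·56.9 = -154.768.

30th percentile of B = -154.768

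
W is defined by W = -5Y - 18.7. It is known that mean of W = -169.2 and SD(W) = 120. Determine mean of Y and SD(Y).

From W = -5Y - 18.7: mean of W = a·mean of Y + b, so mean of Y = (mean of W − b)/a = (-169.2 − (-18.7))/(-5) = 30.1.
SD(W) = |a|·SD(Y), so SD(Y) = 120/|-5| = 24.

mean of Y = 30.1, SD(Y) = 24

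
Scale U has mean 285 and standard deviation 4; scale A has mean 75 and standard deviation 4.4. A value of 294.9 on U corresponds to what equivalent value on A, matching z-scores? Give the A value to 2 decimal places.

z = (294.9 − 285)/4 = 2.475.
A = 75 + z·4.4 = 75 + (294.9 − 285)·4.4/4 = 85.89.

A = 85.89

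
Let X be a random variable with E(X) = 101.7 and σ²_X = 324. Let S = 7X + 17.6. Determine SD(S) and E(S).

SD(S) = 126, E(S) = 729.5

S = 7X + 17.6 is linear with a = 7, b = 17.6.
SD(X) = √324 = 18.
SD(S) = |a|·SD(X) = |7|·18 = 126.
E(S) = a·E(X) + b = 7·101.7 + 17.6 = 729.5.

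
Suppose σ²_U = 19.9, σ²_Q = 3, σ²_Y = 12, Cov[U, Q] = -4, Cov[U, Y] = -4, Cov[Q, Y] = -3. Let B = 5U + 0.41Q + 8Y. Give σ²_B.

σ²_B = a²·σ²_U + b²·σ²_Q + c²·σ²_Y + 2ab·Cov[U, Q] + 2ac·Cov[U, Y] + 2bc·Cov[Q, Y], with a = 5, b = 0.41, c = 8.
= 497.5 + 0.5043 + 768 + (-16.4) + (-320) + (-19.68)
= 909.9243.

σ²_B = 909.9243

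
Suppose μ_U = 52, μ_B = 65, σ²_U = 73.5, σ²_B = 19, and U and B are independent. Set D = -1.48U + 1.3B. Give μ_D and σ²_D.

μ_D = (-1.48)·μ_U + 1.3·μ_B = (-1.48)·52 + 1.3·65 = 7.54.
σ²_D = a²·σ²_U + b²·σ²_B + 2ab·covariance of U and B with a = -1.48, b = 1.3.
Independence gives covariance of U and B = 0.
= (-1.48)²·73.5 + 1.3²·19 + 2·(-1.48)·1.3·0
= 160.9944 + 32.11 + 0 = 193.1044.

μ_D = 7.54, σ²_D = 193.1044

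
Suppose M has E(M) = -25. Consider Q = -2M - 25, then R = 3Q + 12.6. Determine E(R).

E(R) = 87.6

E(Q) = (-2)·(-25) + (-25) = 25.
E(R) = 3·25 + 12.6 = 87.6.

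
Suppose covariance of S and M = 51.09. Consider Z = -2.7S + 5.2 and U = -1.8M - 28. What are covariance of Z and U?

covariance of Z and U = a·c·covariance of S and M = (-2.7)·(-1.8)·51.09 = 248.2974. Additive constants drop out.

covariance of Z and U = 248.2974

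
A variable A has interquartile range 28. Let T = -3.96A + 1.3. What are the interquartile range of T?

IQR(T) = 110.88

Under T = aA + b, IQR(T) = |a|·IQR(A) = |-3.96|·28 = 110.88 (shifts cancel; spread scales by |a|).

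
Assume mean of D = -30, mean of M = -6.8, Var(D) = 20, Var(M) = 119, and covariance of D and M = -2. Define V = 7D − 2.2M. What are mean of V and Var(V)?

mean of V = -195.04, Var(V) = 1617.56

mean of V = 7·mean of D + (-2.2)·mean of M = 7·(-30) + (-2.2)·(-6.8) = -195.04.
Var(V) = a²·Var(D) + b²·Var(M) + 2ab·covariance of D and M with a = 7, b = -2.2.
= 7²·20 + (-2.2)²·119 + 2·7·(-2.2)·(-2)
= 980 + 575.96 + 61.6 = 1617.56.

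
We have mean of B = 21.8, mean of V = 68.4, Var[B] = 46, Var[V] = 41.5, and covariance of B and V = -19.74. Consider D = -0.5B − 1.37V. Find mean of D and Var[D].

mean of D = -104.608, Var[D] = 62.34755

mean of D = (-0.5)·mean of B + (-1.37)·mean of V = (-0.5)·21.8 + (-1.37)·68.4 = -104.608.
Var[D] = a²·Var[B] + b²·Var[V] + 2ab·covariance of B and V with a = -0.5, b = -1.37.
= (-0.5)²·46 + (-1.37)²·41.5 + 2·(-0.5)·(-1.37)·(-19.74)
= 11.5 + 77.89135 + (-27.0438) = 62.34755.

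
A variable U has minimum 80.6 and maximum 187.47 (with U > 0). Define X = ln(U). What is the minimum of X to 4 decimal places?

min(X) = 4.3895

ln(U) is increasing on this domain, so min(X) comes from min(U) = 80.6: min(X) = ln(80.6) ≈ 4.3895.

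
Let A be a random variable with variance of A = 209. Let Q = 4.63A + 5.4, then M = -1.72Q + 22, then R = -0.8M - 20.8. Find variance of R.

variance of Q = 4.63²·209 = 4480.3121.
variance of M = (-1.72)²·4480.3121 = 13254.55531664.
variance of R = (-0.8)²·13254.55531664 = 8482.9154026496.

variance of R = 8482.9154026496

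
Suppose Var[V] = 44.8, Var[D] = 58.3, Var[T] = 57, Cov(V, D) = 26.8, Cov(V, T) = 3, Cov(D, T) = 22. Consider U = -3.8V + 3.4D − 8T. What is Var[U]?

Var[U] = a²·Var[V] + b²·Var[D] + c²·Var[T] + 2ab·Cov(V, D) + 2ac·Cov(V, T) + 2bc·Cov(D, T), with a = -3.8, b = 3.4, c = -8.
= 646.912 + 673.948 + 3648 + (-692.512) + 182.4 + (-1196.8)
= 3261.948.

Var[U] = 3261.948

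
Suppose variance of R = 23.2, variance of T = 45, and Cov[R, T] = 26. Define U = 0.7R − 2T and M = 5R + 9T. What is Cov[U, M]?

By bilinearity, Cov[U, M] = ac·variance of R + bd·variance of T + (ad+bc)·Cov[R, T], with a=0.7, b=-2, c=5, d=9.
ac·variance of R = 0.7·5·23.2 = 81.2
bd·variance of T = (-2)·9·45 = -810
(ad+bc)·Cov[R, T] = (-3.7)·26 = -96.2
Cov[U, M] = 81.2 + (-810) + (-96.2) = -825.

Cov[U, M] = -825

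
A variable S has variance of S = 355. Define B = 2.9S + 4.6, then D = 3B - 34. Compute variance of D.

variance of B = 2.9²·355 = 2985.55.
variance of D = 3²·2985.55 = 26869.95.

variance of D = 26869.95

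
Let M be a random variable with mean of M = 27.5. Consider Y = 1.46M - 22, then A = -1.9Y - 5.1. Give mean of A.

mean of A = -39.585

mean of Y = 1.46·27.5 + (-22) = 18.15.
mean of A = (-1.9)·18.15 + (-5.1) = -39.585.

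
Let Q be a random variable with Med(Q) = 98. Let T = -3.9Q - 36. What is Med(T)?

A linear map preserves order up to sign, so Med(T) = a·Med(Q) + b = (-3.9)·98 + (-36) = -418.2.

Med(T) = -418.2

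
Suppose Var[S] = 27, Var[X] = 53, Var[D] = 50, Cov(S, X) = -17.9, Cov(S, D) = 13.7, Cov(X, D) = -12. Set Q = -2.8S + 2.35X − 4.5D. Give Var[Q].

Var[Q] = 2351.4765

Var[Q] = a²·Var[S] + b²·Var[X] + c²·Var[D] + 2ab·Cov(S, X) + 2ac·Cov(S, D) + 2bc·Cov(X, D), with a = -2.8, b = 2.35, c = -4.5.
= 211.68 + 292.6925 + 1012.5 + 235.564 + 345.24 + 253.8
= 2351.4765.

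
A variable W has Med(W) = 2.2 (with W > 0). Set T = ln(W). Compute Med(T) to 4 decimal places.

Med(T) = 0.7885

ln(W) is monotone on this domain, so Med(T) = ln(2.2) ≈ 0.7885.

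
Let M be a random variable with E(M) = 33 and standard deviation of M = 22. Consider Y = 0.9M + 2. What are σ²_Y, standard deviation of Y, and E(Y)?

Y = 0.9M + 2 is linear with a = 0.9, b = 2.
σ²_M = 22² = 484.
σ²_Y = a²·σ²_M = 0.9²·484 = 392.04 (the additive constant 2 does not affect variance).
standard deviation of Y = |a|·standard deviation of M = |0.9|·22 = 19.8.
E(Y) = a·E(M) + b = 0.9·33 + 2 = 31.7.

σ²_Y = 392.04, standard deviation of Y = 19.8, E(Y) = 31.7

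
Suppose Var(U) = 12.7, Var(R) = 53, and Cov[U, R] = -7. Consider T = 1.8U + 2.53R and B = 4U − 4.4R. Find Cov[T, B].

Cov[T, B] = -513.956

By bilinearity, Cov[T, B] = ac·Var(U) + bd·Var(R) + (ad+bc)·Cov[U, R], with a=1.8, b=2.53, c=4, d=-4.4.
ac·Var(U) = 1.8·4·12.7 = 91.44
bd·Var(R) = 2.53·(-4.4)·53 = -589.996
(ad+bc)·Cov[U, R] = (2.2)·(-7) = -15.4
Cov[T, B] = 91.44 + (-589.996) + (-15.4) = -513.956.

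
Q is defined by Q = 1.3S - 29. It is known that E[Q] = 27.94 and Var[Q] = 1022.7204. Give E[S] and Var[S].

E[S] = 43.8, Var[S] = 605.16

From Q = 1.3S - 29: E[Q] = a·E[S] + b, so E[S] = (E[Q] − b)/a = (27.94 − (-29))/1.3 = 43.8.
Var[Q] = a²·Var[S], so Var[S] = 1022.7204/1.3² = 605.16.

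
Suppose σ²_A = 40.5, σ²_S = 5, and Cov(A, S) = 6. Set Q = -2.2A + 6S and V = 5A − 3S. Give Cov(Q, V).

By bilinearity, Cov(Q, V) = ac·σ²_A + bd·σ²_S + (ad+bc)·Cov(A, S), with a=-2.2, b=6, c=5, d=-3.
ac·σ²_A = (-2.2)·5·40.5 = -445.5
bd·σ²_S = 6·(-3)·5 = -90
(ad+bc)·Cov(A, S) = (36.6)·6 = 219.6
Cov(Q, V) = -445.5 + (-90) + 219.6 = -315.9.

Cov(Q, V) = -315.9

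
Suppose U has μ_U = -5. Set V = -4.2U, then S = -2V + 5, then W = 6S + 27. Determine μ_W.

μ_W = -195

μ_V = (-4.2)·(-5) = 21.
μ_S = (-2)·21 + 5 = -37.
μ_W = 6·(-37) + 27 = -195.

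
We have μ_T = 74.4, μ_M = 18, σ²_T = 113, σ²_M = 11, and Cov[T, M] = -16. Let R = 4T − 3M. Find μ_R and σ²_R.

μ_R = 243.6, σ²_R = 2291

μ_R = 4·μ_T + (-3)·μ_M = 4·74.4 + (-3)·18 = 243.6.
σ²_R = a²·σ²_T + b²·σ²_M + 2ab·Cov[T, M] with a = 4, b = -3.
= 4²·113 + (-3)²·11 + 2·4·(-3)·(-16)
= 1808 + 99 + 384 = 2291.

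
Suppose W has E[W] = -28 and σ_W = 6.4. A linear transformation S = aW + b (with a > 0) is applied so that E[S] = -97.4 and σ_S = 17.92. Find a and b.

σ_S = a·σ_W (a > 0), so a = 17.92/6.4 = 2.8.
E[S] = a·E[W] + b, so b = -97.4 − 2.8·(-28) = -19.

a = 2.8, b = -19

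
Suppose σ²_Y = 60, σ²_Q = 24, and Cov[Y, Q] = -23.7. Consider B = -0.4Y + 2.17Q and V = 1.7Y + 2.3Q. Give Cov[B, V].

Cov[B, V] = 13.3587

By bilinearity, Cov[B, V] = ac·σ²_Y + bd·σ²_Q + (ad+bc)·Cov[Y, Q], with a=-0.4, b=2.17, c=1.7, d=2.3.
ac·σ²_Y = (-0.4)·1.7·60 = -40.8
bd·σ²_Q = 2.17·2.3·24 = 119.784
(ad+bc)·Cov[Y, Q] = (2.769)·(-23.7) = -65.6253
Cov[B, V] = -40.8 + 119.784 + (-65.6253) = 13.3587.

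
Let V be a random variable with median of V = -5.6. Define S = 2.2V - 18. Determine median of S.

A linear map preserves order up to sign, so median of S = a·median of V + b = 2.2·(-5.6) + (-18) = -30.32.

median of S = -30.32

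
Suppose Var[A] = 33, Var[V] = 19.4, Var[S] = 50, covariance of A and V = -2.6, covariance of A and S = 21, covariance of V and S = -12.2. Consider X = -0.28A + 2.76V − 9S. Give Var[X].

Var[X] = 4916.3232

Var[X] = a²·Var[A] + b²·Var[V] + c²·Var[S] + 2ab·covariance of A and V + 2ac·covariance of A and S + 2bc·covariance of V and S, with a = -0.28, b = 2.76, c = -9.
= 2.5872 + 147.78144 + 4050 + 4.01856 + 105.84 + 606.096
= 4916.3232.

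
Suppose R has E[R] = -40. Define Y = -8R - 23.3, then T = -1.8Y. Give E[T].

E[T] = -534.06

E[Y] = (-8)·(-40) + (-23.3) = 296.7.
E[T] = (-1.8)·296.7 = -534.06.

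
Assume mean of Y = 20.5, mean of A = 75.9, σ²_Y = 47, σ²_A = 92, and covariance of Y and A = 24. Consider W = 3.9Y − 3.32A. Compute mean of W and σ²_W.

mean of W = 3.9·mean of Y + (-3.32)·mean of A = 3.9·20.5 + (-3.32)·75.9 = -172.038.
σ²_W = a²·σ²_Y + b²·σ²_A + 2ab·covariance of Y and A with a = 3.9, b = -3.32.
= 3.9²·47 + (-3.32)²·92 + 2·3.9·(-3.32)·24
= 714.87 + 1014.0608 + (-621.504) = 1107.4268.

mean of W = -172.038, σ²_W = 1107.4268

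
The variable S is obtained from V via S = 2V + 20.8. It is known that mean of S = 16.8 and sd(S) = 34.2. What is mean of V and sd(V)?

mean of V = -2, sd(V) = 17.1

From S = 2V + 20.8: mean of S = a·mean of V + b, so mean of V = (mean of S − b)/a = (16.8 − 20.8)/2 = -2.
sd(S) = |a|·sd(V), so sd(V) = 34.2/|2| = 17.1.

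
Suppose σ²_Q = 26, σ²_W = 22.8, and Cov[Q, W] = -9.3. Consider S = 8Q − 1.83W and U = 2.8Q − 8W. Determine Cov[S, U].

Cov[S, U] = 1559.0452

By bilinearity, Cov[S, U] = ac·σ²_Q + bd·σ²_W + (ad+bc)·Cov[Q, W], with a=8, b=-1.83, c=2.8, d=-8.
ac·σ²_Q = 8·2.8·26 = 582.4
bd·σ²_W = (-1.83)·(-8)·22.8 = 333.792
(ad+bc)·Cov[Q, W] = (-69.124)·(-9.3) = 642.8532
Cov[S, U] = 582.4 + 333.792 + 642.8532 = 1559.0452.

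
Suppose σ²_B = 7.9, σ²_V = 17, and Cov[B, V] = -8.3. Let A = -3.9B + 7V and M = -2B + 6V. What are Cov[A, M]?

By bilinearity, Cov[A, M] = ac·σ²_B + bd·σ²_V + (ad+bc)·Cov[B, V], with a=-3.9, b=7, c=-2, d=6.
ac·σ²_B = (-3.9)·(-2)·7.9 = 61.62
bd·σ²_V = 7·6·17 = 714
(ad+bc)·Cov[B, V] = (-37.4)·(-8.3) = 310.42
Cov[A, M] = 61.62 + 714 + 310.42 = 1086.04.

Cov[A, M] = 1086.04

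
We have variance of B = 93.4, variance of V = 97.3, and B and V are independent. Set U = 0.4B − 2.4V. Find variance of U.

variance of U = a²·variance of B + b²·variance of V + 2ab·covariance of B and V with a = 0.4, b = -2.4.
Independence gives covariance of B and V = 0.
= 0.4²·93.4 + (-2.4)²·97.3 + 2·0.4·(-2.4)·0
= 14.944 + 560.448 + 0 = 575.392.

variance of U = 575.392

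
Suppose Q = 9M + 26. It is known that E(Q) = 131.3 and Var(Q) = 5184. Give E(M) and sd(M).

E(M) = 11.7, sd(M) = 8

From Q = 9M + 26: E(Q) = a·E(M) + b, so E(M) = (E(Q) − b)/a = (131.3 − 26)/9 = 11.7.
sd(Q) = √5184 = 72.
sd(Q) = |a|·sd(M), so sd(M) = 72/|9| = 8.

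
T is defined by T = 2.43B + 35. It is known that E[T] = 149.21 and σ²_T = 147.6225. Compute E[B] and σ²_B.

From T = 2.43B + 35: E[T] = a·E[B] + b, so E[B] = (E[T] − b)/a = (149.21 − 35)/2.43 = 47.
σ²_T = a²·σ²_B, so σ²_B = 147.6225/2.43² = 25.

E[B] = 47, σ²_B = 25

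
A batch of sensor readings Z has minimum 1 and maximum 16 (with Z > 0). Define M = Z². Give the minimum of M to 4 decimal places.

min(M) = 1

Z² is increasing on this domain, so min(M) comes from min(Z) = 1: min(M) = square(1) = 1.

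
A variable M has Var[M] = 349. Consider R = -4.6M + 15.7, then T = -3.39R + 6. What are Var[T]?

Var[R] = (-4.6)²·349 = 7384.84.
Var[T] = (-3.39)²·7384.84 = 84867.319764.

Var[T] = 84867.319764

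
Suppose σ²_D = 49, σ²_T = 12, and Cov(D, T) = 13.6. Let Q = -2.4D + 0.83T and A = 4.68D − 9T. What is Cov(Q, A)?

Cov(Q, A) = -293.42016

By bilinearity, Cov(Q, A) = ac·σ²_D + bd·σ²_T + (ad+bc)·Cov(D, T), with a=-2.4, b=0.83, c=4.68, d=-9.
ac·σ²_D = (-2.4)·4.68·49 = -550.368
bd·σ²_T = 0.83·(-9)·12 = -89.64
(ad+bc)·Cov(D, T) = (25.4844)·13.6 = 346.58784
Cov(Q, A) = -550.368 + (-89.64) + 346.58784 = -293.42016.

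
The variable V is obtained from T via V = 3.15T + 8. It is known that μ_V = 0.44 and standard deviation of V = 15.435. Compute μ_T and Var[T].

From V = 3.15T + 8: μ_V = a·μ_T + b, so μ_T = (μ_V − b)/a = (0.44 − 8)/3.15 = -2.4.
Var[V] = 15.435² = 238.239225.
Var[V] = a²·Var[T], so Var[T] = 238.239225/3.15² = 24.01.

μ_T = -2.4, Var[T] = 24.01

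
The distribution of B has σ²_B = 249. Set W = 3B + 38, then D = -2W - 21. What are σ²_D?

σ²_D = 8964

σ²_W = 3²·249 = 2241.
σ²_D = (-2)²·2241 = 8964.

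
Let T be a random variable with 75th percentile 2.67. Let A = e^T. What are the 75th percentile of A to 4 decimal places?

75th percentile of A = 14.44

e^T is increasing, so P_{75}(A) = g(P_{75}(T)) ≈ 14.44.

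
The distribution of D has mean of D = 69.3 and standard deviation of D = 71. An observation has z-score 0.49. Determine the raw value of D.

D = mean of D + z·standard deviation of D = 69.3 + 0.49·71 = 104.09.

D = 104.09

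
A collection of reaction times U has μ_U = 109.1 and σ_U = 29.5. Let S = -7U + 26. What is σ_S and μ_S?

σ_S = 206.5, μ_S = -737.7

S = -7U + 26 is linear with a = -7, b = 26.
σ_S = |a|·σ_U = |-7|·29.5 = 206.5.
μ_S = a·μ_U + b = (-7)·109.1 + 26 = -737.7.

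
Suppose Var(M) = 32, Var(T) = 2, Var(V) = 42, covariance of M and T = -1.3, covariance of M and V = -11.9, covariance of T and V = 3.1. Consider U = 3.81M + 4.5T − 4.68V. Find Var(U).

Var(U) = a²·Var(M) + b²·Var(T) + c²·Var(V) + 2ab·covariance of M and T + 2ac·covariance of M and V + 2bc·covariance of T and V, with a = 3.81, b = 4.5, c = -4.68.
= 464.5152 + 40.5 + 919.9008 + (-44.577) + 424.37304 + (-130.572)
= 1674.14004.

Var(U) = 1674.14004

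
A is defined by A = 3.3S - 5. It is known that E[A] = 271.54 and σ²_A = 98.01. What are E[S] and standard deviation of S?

From A = 3.3S - 5: E[A] = a·E[S] + b, so E[S] = (E[A] − b)/a = (271.54 − (-5))/3.3 = 83.8.
standard deviation of A = √98.01 = 9.9.
standard deviation of A = |a|·standard deviation of S, so standard deviation of S = 9.9/|3.3| = 3.

E[S] = 83.8, standard deviation of S = 3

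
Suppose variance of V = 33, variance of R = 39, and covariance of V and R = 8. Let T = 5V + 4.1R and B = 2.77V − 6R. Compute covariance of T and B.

covariance of T and B = -651.494

By bilinearity, covariance of T and B = ac·variance of V + bd·variance of R + (ad+bc)·covariance of V and R, with a=5, b=4.1, c=2.77, d=-6.
ac·variance of V = 5·2.77·33 = 457.05
bd·variance of R = 4.1·(-6)·39 = -959.4
(ad+bc)·covariance of V and R = (-18.643)·8 = -149.144
covariance of T and B = 457.05 + (-959.4) + (-149.144) = -651.494.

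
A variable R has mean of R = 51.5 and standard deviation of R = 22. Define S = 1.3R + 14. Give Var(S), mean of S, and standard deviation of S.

Var(S) = 817.96, mean of S = 80.95, standard deviation of S = 28.6

S = 1.3R + 14 is linear with a = 1.3, b = 14.
Var(R) = 22² = 484.
Var(S) = a²·Var(R) = 1.3²·484 = 817.96 (the additive constant 14 does not affect variance).
mean of S = a·mean of R + b = 1.3·51.5 + 14 = 80.95.
standard deviation of S = |a|·standard deviation of R = |1.3|·22 = 28.6.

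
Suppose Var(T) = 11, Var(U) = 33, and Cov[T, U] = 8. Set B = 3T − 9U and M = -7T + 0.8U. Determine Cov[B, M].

By bilinearity, Cov[B, M] = ac·Var(T) + bd·Var(U) + (ad+bc)·Cov[T, U], with a=3, b=-9, c=-7, d=0.8.
ac·Var(T) = 3·(-7)·11 = -231
bd·Var(U) = (-9)·0.8·33 = -237.6
(ad+bc)·Cov[T, U] = (65.4)·8 = 523.2
Cov[B, M] = -231 + (-237.6) + 523.2 = 54.6.

Cov[B, M] = 54.6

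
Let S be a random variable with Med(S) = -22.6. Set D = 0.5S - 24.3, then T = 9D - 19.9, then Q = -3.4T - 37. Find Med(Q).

Med(D) = 0.5·(-22.6) + (-24.3) = -35.6.
Med(T) = 9·(-35.6) + (-19.9) = -340.3.
Med(Q) = (-3.4)·(-340.3) + (-37) = 1120.02.

Med(Q) = 1120.02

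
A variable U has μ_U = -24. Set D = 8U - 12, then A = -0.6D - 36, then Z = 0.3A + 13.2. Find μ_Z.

μ_D = 8·(-24) + (-12) = -204.
μ_A = (-0.6)·(-204) + (-36) = 86.4.
μ_Z = 0.3·86.4 + 13.2 = 39.12.

μ_Z = 39.12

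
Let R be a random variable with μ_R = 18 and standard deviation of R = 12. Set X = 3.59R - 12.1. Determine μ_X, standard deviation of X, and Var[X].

X = 3.59R - 12.1 is linear with a = 3.59, b = -12.1.
μ_X = a·μ_R + b = 3.59·18 + (-12.1) = 52.52.
standard deviation of X = |a|·standard deviation of R = |3.59|·12 = 43.08.
Var[R] = 12² = 144.
Var[X] = a²·Var[R] = 3.59²·144 = 1855.8864 (the additive constant -12.1 does not affect variance).

μ_X = 52.52, standard deviation of X = 43.08, Var[X] = 1855.8864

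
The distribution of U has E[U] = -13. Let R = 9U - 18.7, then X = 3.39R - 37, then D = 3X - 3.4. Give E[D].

E[D] = -1494.469

E[R] = 9·(-13) + (-18.7) = -135.7.
E[X] = 3.39·(-135.7) + (-37) = -497.023.
E[D] = 3·(-497.023) + (-3.4) = -1494.469.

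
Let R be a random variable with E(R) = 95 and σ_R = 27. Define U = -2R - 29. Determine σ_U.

σ_U = 54

U = -2R - 29 is linear with a = -2, b = -29.
σ_U = |a|·σ_R = |-2|·27 = 54.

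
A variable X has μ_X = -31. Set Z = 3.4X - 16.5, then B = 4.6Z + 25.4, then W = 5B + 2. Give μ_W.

μ_W = -2674.7

μ_Z = 3.4·(-31) + (-16.5) = -121.9.
μ_B = 4.6·(-121.9) + 25.4 = -535.34.
μ_W = 5·(-535.34) + 2 = -2674.7.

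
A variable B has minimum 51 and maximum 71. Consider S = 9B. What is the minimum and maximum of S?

a = 9 > 0, so min(S) = a·min(B)+b = 9·51 = 459 and max(S) = 9·71 = 639.

min(S) = 459, max(S) = 639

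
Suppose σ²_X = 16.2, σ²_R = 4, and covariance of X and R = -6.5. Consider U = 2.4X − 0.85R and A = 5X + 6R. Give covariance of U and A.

By bilinearity, covariance of U and A = ac·σ²_X + bd·σ²_R + (ad+bc)·covariance of X and R, with a=2.4, b=-0.85, c=5, d=6.
ac·σ²_X = 2.4·5·16.2 = 194.4
bd·σ²_R = (-0.85)·6·4 = -20.4
(ad+bc)·covariance of X and R = (10.15)·(-6.5) = -65.975
covariance of U and A = 194.4 + (-20.4) + (-65.975) = 108.025.

covariance of U and A = 108.025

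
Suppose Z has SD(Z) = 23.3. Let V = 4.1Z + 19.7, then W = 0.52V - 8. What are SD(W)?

SD(W) = 49.6756

SD(V) = |4.1|·23.3 = 95.53.
SD(W) = |0.52|·95.53 = 49.6756.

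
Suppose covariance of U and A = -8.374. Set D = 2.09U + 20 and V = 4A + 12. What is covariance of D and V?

covariance of D and V = a·c·covariance of U and A = 2.09·4·(-8.374) = -70.00664. Additive constants drop out.

covariance of D and V = -70.00664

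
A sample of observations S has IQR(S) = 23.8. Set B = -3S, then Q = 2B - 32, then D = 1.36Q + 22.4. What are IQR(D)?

IQR(D) = 194.208

IQR(B) = |-3|·23.8 = 71.4.
IQR(Q) = |2|·71.4 = 142.8.
IQR(D) = |1.36|·142.8 = 194.208.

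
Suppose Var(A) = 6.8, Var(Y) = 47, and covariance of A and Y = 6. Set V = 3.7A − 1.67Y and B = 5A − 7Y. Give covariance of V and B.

covariance of V and B = 469.73

By bilinearity, covariance of V and B = ac·Var(A) + bd·Var(Y) + (ad+bc)·covariance of A and Y, with a=3.7, b=-1.67, c=5, d=-7.
ac·Var(A) = 3.7·5·6.8 = 125.8
bd·Var(Y) = (-1.67)·(-7)·47 = 549.43
(ad+bc)·covariance of A and Y = (-34.25)·6 = -205.5
covariance of V and B = 125.8 + 549.43 + (-205.5) = 469.73.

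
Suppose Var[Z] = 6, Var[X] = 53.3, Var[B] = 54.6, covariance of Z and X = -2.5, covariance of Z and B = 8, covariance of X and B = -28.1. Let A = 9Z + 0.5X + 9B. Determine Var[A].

Var[A] = 5942.525

Var[A] = a²·Var[Z] + b²·Var[X] + c²·Var[B] + 2ab·covariance of Z and X + 2ac·covariance of Z and B + 2bc·covariance of X and B, with a = 9, b = 0.5, c = 9.
= 486 + 13.325 + 4422.6 + (-22.5) + 1296 + (-252.9)
= 5942.525.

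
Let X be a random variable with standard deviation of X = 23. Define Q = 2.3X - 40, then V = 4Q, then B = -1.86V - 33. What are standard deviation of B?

standard deviation of Q = |2.3|·23 = 52.9.
standard deviation of V = |4|·52.9 = 211.6.
standard deviation of B = |-1.86|·211.6 = 393.576.

standard deviation of B = 393.576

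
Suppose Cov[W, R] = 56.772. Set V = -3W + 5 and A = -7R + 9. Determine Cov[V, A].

Cov[V, A] = a·c·Cov[W, R] = (-3)·(-7)·56.772 = 1192.212. Additive constants drop out.

Cov[V, A] = 1192.212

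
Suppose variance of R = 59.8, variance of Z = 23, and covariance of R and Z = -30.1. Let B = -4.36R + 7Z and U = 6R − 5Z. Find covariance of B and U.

covariance of B and U = -4289.748

By bilinearity, covariance of B and U = ac·variance of R + bd·variance of Z + (ad+bc)·covariance of R and Z, with a=-4.36, b=7, c=6, d=-5.
ac·variance of R = (-4.36)·6·59.8 = -1564.368
bd·variance of Z = 7·(-5)·23 = -805
(ad+bc)·covariance of R and Z = (63.8)·(-30.1) = -1920.38
covariance of B and U = -1564.368 + (-805) + (-1920.38) = -4289.748.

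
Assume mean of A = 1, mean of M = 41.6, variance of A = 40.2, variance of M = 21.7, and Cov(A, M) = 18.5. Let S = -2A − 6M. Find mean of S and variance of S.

mean of S = (-2)·mean of A + (-6)·mean of M = (-2)·1 + (-6)·41.6 = -251.6.
variance of S = a²·variance of A + b²·variance of M + 2ab·Cov(A, M) with a = -2, b = -6.
= (-2)²·40.2 + (-6)²·21.7 + 2·(-2)·(-6)·18.5
= 160.8 + 781.2 + 444 = 1386.

mean of S = -251.6, variance of S = 1386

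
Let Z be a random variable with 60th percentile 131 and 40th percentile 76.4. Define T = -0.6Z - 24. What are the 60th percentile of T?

Since a = -0.6 < 0 the transformation is decreasing, reversing order: the 60th percentile of T corresponds to the 40th percentile of Z.
So P_{60}(T) = a·P_{40}(Z) + b = (-0.6)·76.4 + (-24) = -69.84.

60th percentile of T = -69.84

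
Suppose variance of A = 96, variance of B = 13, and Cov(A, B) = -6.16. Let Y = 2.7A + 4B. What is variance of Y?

variance of Y = a²·variance of A + b²·variance of B + 2ab·Cov(A, B) with a = 2.7, b = 4.
= 2.7²·96 + 4²·13 + 2·2.7·4·(-6.16)
= 699.84 + 208 + (-133.056) = 774.784.

variance of Y = 774.784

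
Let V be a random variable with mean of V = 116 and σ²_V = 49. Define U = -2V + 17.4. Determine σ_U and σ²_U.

σ_U = 14, σ²_U = 196

U = -2V + 17.4 is linear with a = -2, b = 17.4.
σ_V = √49 = 7.
σ_U = |a|·σ_V = |-2|·7 = 14.
σ²_U = a²·σ²_V = (-2)²·49 = 196 (the additive constant 17.4 does not affect variance).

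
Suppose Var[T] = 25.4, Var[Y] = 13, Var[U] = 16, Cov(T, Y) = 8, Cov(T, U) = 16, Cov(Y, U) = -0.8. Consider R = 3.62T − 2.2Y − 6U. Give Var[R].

Var[R] = 128.18776

Var[R] = a²·Var[T] + b²·Var[Y] + c²·Var[U] + 2ab·Cov(T, Y) + 2ac·Cov(T, U) + 2bc·Cov(Y, U), with a = 3.62, b = -2.2, c = -6.
= 332.85176 + 62.92 + 576 + (-127.424) + (-695.04) + (-21.12)
= 128.18776.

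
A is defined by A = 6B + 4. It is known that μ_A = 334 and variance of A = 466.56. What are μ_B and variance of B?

From A = 6B + 4: μ_A = a·μ_B + b, so μ_B = (μ_A − b)/a = (334 − 4)/6 = 55.
variance of A = a²·variance of B, so variance of B = 466.56/6² = 12.96.

μ_B = 55, variance of B = 12.96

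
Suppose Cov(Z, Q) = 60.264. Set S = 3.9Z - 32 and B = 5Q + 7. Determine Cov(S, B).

Cov(S, B) = 1175.148

Cov(S, B) = a·c·Cov(Z, Q) = 3.9·5·60.264 = 1175.148. Additive constants drop out.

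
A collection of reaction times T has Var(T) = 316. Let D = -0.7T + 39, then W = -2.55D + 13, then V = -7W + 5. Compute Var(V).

Var(V) = 49335.5079

Var(D) = (-0.7)²·316 = 154.84.
Var(W) = (-2.55)²·154.84 = 1006.8471.
Var(V) = (-7)²·1006.8471 = 49335.5079.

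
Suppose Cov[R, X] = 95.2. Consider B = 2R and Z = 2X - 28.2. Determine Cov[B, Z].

Cov[B, Z] = 380.8

Cov[B, Z] = a·c·Cov[R, X] = 2·2·95.2 = 380.8. Additive constants drop out.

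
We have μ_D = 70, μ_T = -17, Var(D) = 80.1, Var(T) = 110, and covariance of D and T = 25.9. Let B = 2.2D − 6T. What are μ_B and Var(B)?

μ_B = 2.2·μ_D + (-6)·μ_T = 2.2·70 + (-6)·(-17) = 256.
Var(B) = a²·Var(D) + b²·Var(T) + 2ab·covariance of D and T with a = 2.2, b = -6.
= 2.2²·80.1 + (-6)²·110 + 2·2.2·(-6)·25.9
= 387.684 + 3960 + (-683.76) = 3663.924.

μ_B = 256, Var(B) = 3663.924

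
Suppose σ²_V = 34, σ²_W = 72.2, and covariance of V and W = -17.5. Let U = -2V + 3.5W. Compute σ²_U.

σ²_U = 1265.45

σ²_U = a²·σ²_V + b²·σ²_W + 2ab·covariance of V and W with a = -2, b = 3.5.
= (-2)²·34 + 3.5²·72.2 + 2·(-2)·3.5·(-17.5)
= 136 + 884.45 + 245 = 1265.45.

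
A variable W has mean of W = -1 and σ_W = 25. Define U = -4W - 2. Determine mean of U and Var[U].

mean of U = 2, Var[U] = 10000

U = -4W - 2 is linear with a = -4, b = -2.
mean of U = a·mean of W + b = (-4)·(-1) + (-2) = 2.
Var[W] = 25² = 625.
Var[U] = a²·Var[W] = (-4)²·625 = 10000 (the additive constant -2 does not affect variance).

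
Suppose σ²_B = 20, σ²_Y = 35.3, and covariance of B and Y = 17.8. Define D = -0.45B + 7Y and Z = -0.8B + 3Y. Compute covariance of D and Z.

By bilinearity, covariance of D and Z = ac·σ²_B + bd·σ²_Y + (ad+bc)·covariance of B and Y, with a=-0.45, b=7, c=-0.8, d=3.
ac·σ²_B = (-0.45)·(-0.8)·20 = 7.2
bd·σ²_Y = 7·3·35.3 = 741.3
(ad+bc)·covariance of B and Y = (-6.95)·17.8 = -123.71
covariance of D and Z = 7.2 + 741.3 + (-123.71) = 624.79.

covariance of D and Z = 624.79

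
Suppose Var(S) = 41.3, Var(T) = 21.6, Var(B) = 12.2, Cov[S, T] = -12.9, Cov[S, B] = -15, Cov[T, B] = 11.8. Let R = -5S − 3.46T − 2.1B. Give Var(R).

Var(R) = a²·Var(S) + b²·Var(T) + c²·Var(B) + 2ab·Cov[S, T] + 2ac·Cov[S, B] + 2bc·Cov[T, B], with a = -5, b = -3.46, c = -2.1.
= 1032.5 + 258.58656 + 53.802 + (-446.34) + (-315) + 171.4776
= 755.02616.

Var(R) = 755.02616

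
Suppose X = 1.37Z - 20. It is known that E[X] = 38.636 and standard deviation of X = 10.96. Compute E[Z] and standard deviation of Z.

From X = 1.37Z - 20: E[X] = a·E[Z] + b, so E[Z] = (E[X] − b)/a = (38.636 − (-20))/1.37 = 42.8.
standard deviation of X = |a|·standard deviation of Z, so standard deviation of Z = 10.96/|1.37| = 8.

E[Z] = 42.8, standard deviation of Z = 8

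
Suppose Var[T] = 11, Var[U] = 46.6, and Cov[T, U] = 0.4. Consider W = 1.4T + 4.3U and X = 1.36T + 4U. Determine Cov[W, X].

Cov[W, X] = 827.0432

By bilinearity, Cov[W, X] = ac·Var[T] + bd·Var[U] + (ad+bc)·Cov[T, U], with a=1.4, b=4.3, c=1.36, d=4.
ac·Var[T] = 1.4·1.36·11 = 20.944
bd·Var[U] = 4.3·4·46.6 = 801.52
(ad+bc)·Cov[T, U] = (11.448)·0.4 = 4.5792
Cov[W, X] = 20.944 + 801.52 + 4.5792 = 827.0432.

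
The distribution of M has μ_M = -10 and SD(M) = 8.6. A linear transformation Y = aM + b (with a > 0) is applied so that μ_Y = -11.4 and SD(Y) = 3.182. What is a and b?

SD(Y) = a·SD(M) (a > 0), so a = 3.182/8.6 = 0.37.
μ_Y = a·μ_M + b, so b = -11.4 − 0.37·(-10) = -7.7.

a = 0.37, b = -7.7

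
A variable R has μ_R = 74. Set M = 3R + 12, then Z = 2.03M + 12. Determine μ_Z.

μ_M = 3·74 + 12 = 234.
μ_Z = 2.03·234 + 12 = 487.02.

μ_Z = 487.02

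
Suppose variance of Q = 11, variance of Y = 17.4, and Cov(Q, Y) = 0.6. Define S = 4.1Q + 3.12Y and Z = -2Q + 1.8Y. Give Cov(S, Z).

By bilinearity, Cov(S, Z) = ac·variance of Q + bd·variance of Y + (ad+bc)·Cov(Q, Y), with a=4.1, b=3.12, c=-2, d=1.8.
ac·variance of Q = 4.1·(-2)·11 = -90.2
bd·variance of Y = 3.12·1.8·17.4 = 97.7184
(ad+bc)·Cov(Q, Y) = (1.14)·0.6 = 0.684
Cov(S, Z) = -90.2 + 97.7184 + 0.684 = 8.2024.

Cov(S, Z) = 8.2024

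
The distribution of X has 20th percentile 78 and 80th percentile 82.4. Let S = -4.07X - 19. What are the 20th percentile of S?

20th percentile of S = -354.368

Since a = -4.07 < 0 the transformation is decreasing, reversing order: the 20th percentile of S corresponds to the 80th percentile of X.
So P_{20}(S) = a·P_{80}(X) + b = (-4.07)·82.4 + (-19) = -354.368.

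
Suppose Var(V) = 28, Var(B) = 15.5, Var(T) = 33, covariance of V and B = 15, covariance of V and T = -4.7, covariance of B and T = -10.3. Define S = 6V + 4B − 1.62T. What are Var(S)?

Var(S) = 2287.4612

Var(S) = a²·Var(V) + b²·Var(B) + c²·Var(T) + 2ab·covariance of V and B + 2ac·covariance of V and T + 2bc·covariance of B and T, with a = 6, b = 4, c = -1.62.
= 1008 + 248 + 86.6052 + 720 + 91.368 + 133.488
= 2287.4612.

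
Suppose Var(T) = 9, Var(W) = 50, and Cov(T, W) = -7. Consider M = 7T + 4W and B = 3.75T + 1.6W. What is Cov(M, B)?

Cov(M, B) = 372.85

By bilinearity, Cov(M, B) = ac·Var(T) + bd·Var(W) + (ad+bc)·Cov(T, W), with a=7, b=4, c=3.75, d=1.6.
ac·Var(T) = 7·3.75·9 = 236.25
bd·Var(W) = 4·1.6·50 = 320
(ad+bc)·Cov(T, W) = (26.2)·(-7) = -183.4
Cov(M, B) = 236.25 + 320 + (-183.4) = 372.85.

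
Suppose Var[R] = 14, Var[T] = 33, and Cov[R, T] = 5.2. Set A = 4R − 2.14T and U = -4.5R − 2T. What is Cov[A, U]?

Cov[A, U] = -102.284

By bilinearity, Cov[A, U] = ac·Var[R] + bd·Var[T] + (ad+bc)·Cov[R, T], with a=4, b=-2.14, c=-4.5, d=-2.
ac·Var[R] = 4·(-4.5)·14 = -252
bd·Var[T] = (-2.14)·(-2)·33 = 141.24
(ad+bc)·Cov[R, T] = (1.63)·5.2 = 8.476
Cov[A, U] = -252 + 141.24 + 8.476 = -102.284.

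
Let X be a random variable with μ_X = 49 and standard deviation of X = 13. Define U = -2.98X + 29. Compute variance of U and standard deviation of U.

U = -2.98X + 29 is linear with a = -2.98, b = 29.
variance of X = 13² = 169.
variance of U = a²·variance of X = (-2.98)²·169 = 1500.7876 (the additive constant 29 does not affect variance).
standard deviation of U = |a|·standard deviation of X = |-2.98|·13 = 38.74.

variance of U = 1500.7876, standard deviation of U = 38.74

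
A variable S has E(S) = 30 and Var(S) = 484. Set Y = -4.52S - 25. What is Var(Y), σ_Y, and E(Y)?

Var(Y) = 9888.3136, σ_Y = 99.44, E(Y) = -160.6

Y = -4.52S - 25 is linear with a = -4.52, b = -25.
Var(Y) = a²·Var(S) = (-4.52)²·484 = 9888.3136 (the additive constant -25 does not affect variance).
σ_S = √484 = 22.
σ_Y = |a|·σ_S = |-4.52|·22 = 99.44.
E(Y) = a·E(S) + b = (-4.52)·30 + (-25) = -160.6.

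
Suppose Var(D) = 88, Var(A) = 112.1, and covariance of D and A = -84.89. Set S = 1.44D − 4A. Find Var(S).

Var(S) = 2954.0096

Var(S) = a²·Var(D) + b²·Var(A) + 2ab·covariance of D and A with a = 1.44, b = -4.
= 1.44²·88 + (-4)²·112.1 + 2·1.44·(-4)·(-84.89)
= 182.4768 + 1793.6 + 977.9328 = 2954.0096.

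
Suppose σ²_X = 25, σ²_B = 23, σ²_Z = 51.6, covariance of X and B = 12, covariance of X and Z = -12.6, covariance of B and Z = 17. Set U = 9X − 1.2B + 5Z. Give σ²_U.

σ²_U = 1750.92

σ²_U = a²·σ²_X + b²·σ²_B + c²·σ²_Z + 2ab·covariance of X and B + 2ac·covariance of X and Z + 2bc·covariance of B and Z, with a = 9, b = -1.2, c = 5.
= 2025 + 33.12 + 1290 + (-259.2) + (-1134) + (-204)
= 1750.92.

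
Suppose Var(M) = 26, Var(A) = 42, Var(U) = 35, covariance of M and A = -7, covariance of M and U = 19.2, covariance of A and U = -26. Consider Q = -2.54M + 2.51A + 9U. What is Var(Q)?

Var(Q) = a²·Var(M) + b²·Var(A) + c²·Var(U) + 2ab·covariance of M and A + 2ac·covariance of M and U + 2bc·covariance of A and U, with a = -2.54, b = 2.51, c = 9.
= 167.7416 + 264.6042 + 2835 + 89.2556 + (-877.824) + (-1174.68)
= 1304.0974.

Var(Q) = 1304.0974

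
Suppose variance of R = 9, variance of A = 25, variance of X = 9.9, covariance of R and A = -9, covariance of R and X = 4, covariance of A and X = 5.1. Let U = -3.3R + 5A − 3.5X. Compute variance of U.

variance of U = a²·variance of R + b²·variance of A + c²·variance of X + 2ab·covariance of R and A + 2ac·covariance of R and X + 2bc·covariance of A and X, with a = -3.3, b = 5, c = -3.5.
= 98.01 + 625 + 121.275 + 297 + 92.4 + (-178.5)
= 1055.185.

variance of U = 1055.185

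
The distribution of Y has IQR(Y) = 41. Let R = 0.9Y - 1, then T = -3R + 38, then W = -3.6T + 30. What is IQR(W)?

IQR(R) = |0.9|·41 = 36.9.
IQR(T) = |-3|·36.9 = 110.7.
IQR(W) = |-3.6|·110.7 = 398.52.

IQR(W) = 398.52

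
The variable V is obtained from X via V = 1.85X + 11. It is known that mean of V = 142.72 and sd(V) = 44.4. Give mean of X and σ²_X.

From V = 1.85X + 11: mean of V = a·mean of X + b, so mean of X = (mean of V − b)/a = (142.72 − 11)/1.85 = 71.2.
σ²_V = 44.4² = 1971.36.
σ²_V = a²·σ²_X, so σ²_X = 1971.36/1.85² = 576.

mean of X = 71.2, σ²_X = 576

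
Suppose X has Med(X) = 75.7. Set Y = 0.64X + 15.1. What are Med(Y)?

A linear map preserves order up to sign, so Med(Y) = a·Med(X) + b = 0.64·75.7 + 15.1 = 63.548.

Med(Y) = 63.548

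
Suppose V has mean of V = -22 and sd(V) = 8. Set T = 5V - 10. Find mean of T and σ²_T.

mean of T = -120, σ²_T = 1600

T = 5V - 10 is linear with a = 5, b = -10.
mean of T = a·mean of V + b = 5·(-22) + (-10) = -120.
σ²_V = 8² = 64.
σ²_T = a²·σ²_V = 5²·64 = 1600 (the additive constant -10 does not affect variance).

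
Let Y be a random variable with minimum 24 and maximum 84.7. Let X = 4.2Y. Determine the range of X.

Range(X) = 254.94

Range of Y = 84.7 − 24 = 60.7.
Range(X) = |a|·Range(Y) = |4.2|·60.7 = 254.94.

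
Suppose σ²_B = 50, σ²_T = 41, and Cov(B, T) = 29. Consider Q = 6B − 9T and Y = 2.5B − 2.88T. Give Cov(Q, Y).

By bilinearity, Cov(Q, Y) = ac·σ²_B + bd·σ²_T + (ad+bc)·Cov(B, T), with a=6, b=-9, c=2.5, d=-2.88.
ac·σ²_B = 6·2.5·50 = 750
bd·σ²_T = (-9)·(-2.88)·41 = 1062.72
(ad+bc)·Cov(B, T) = (-39.78)·29 = -1153.62
Cov(Q, Y) = 750 + 1062.72 + (-1153.62) = 659.1.

Cov(Q, Y) = 659.1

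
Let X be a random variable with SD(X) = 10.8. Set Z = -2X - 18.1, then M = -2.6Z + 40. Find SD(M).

SD(Z) = |-2|·10.8 = 21.6.
SD(M) = |-2.6|·21.6 = 56.16.

SD(M) = 56.16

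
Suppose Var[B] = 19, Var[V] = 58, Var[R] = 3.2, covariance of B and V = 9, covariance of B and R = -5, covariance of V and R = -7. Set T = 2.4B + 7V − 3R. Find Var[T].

Var[T] = a²·Var[B] + b²·Var[V] + c²·Var[R] + 2ab·covariance of B and V + 2ac·covariance of B and R + 2bc·covariance of V and R, with a = 2.4, b = 7, c = -3.
= 109.44 + 2842 + 28.8 + 302.4 + 72 + 294
= 3648.64.

Var[T] = 3648.64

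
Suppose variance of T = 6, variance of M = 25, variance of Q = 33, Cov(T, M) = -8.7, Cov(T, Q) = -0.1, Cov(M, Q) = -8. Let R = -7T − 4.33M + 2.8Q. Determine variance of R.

variance of R = 691.9525

variance of R = a²·variance of T + b²·variance of M + c²·variance of Q + 2ab·Cov(T, M) + 2ac·Cov(T, Q) + 2bc·Cov(M, Q), with a = -7, b = -4.33, c = 2.8.
= 294 + 468.7225 + 258.72 + (-527.394) + 3.92 + 193.984
= 691.9525.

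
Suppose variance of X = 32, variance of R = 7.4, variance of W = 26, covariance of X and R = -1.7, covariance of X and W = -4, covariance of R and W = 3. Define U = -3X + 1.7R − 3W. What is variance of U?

variance of U = 458.126

variance of U = a²·variance of X + b²·variance of R + c²·variance of W + 2ab·covariance of X and R + 2ac·covariance of X and W + 2bc·covariance of R and W, with a = -3, b = 1.7, c = -3.
= 288 + 21.386 + 234 + 17.34 + (-72) + (-30.6)
= 458.126.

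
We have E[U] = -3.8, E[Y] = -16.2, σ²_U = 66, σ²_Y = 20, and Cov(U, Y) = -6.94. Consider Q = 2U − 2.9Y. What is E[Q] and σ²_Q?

E[Q] = 2·E[U] + (-2.9)·E[Y] = 2·(-3.8) + (-2.9)·(-16.2) = 39.38.
σ²_Q = a²·σ²_U + b²·σ²_Y + 2ab·Cov(U, Y) with a = 2, b = -2.9.
= 2²·66 + (-2.9)²·20 + 2·2·(-2.9)·(-6.94)
= 264 + 168.2 + 80.504 = 512.704.

E[Q] = 39.38, σ²_Q = 512.704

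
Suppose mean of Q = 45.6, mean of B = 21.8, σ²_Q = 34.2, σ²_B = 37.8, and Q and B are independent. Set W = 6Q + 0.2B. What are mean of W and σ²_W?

mean of W = 277.96, σ²_W = 1232.712

mean of W = 6·mean of Q + 0.2·mean of B = 6·45.6 + 0.2·21.8 = 277.96.
σ²_W = a²·σ²_Q + b²·σ²_B + 2ab·Cov[Q, B] with a = 6, b = 0.2.
Independence gives Cov[Q, B] = 0.
= 6²·34.2 + 0.2²·37.8 + 2·6·0.2·0
= 1231.2 + 1.512 + 0 = 1232.712.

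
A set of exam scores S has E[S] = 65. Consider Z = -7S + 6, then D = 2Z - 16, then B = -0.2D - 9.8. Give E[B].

E[Z] = (-7)·65 + 6 = -449.
E[D] = 2·(-449) + (-16) = -914.
E[B] = (-0.2)·(-914) + (-9.8) = 173.

E[B] = 173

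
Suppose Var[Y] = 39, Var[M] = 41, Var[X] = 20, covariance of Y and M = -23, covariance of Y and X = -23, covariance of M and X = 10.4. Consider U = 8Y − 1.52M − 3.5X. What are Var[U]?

Var[U] = 4793.7424

Var[U] = a²·Var[Y] + b²·Var[M] + c²·Var[X] + 2ab·covariance of Y and M + 2ac·covariance of Y and X + 2bc·covariance of M and X, with a = 8, b = -1.52, c = -3.5.
= 2496 + 94.7264 + 245 + 559.36 + 1288 + 110.656
= 4793.7424.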